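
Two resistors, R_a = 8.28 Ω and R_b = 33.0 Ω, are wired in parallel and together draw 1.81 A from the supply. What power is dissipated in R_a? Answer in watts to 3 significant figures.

Parallel branches share V, not I — compute V via R_eq, then use V²/R for the target branch.
1/R_eq = 1/8.28 + 1/33.0 ⇒ R_eq = 6.619 Ω
V = I_total × R_eq = 1.810 × 6.619 = 11.98 V
P_R_a = V² / R_a = (11.98)² / 8.28 = 17.34 W

17.3 W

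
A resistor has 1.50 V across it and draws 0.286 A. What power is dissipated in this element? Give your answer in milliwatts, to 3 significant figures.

V and I are known directly — P = V I, no intermediate step needed.
P = 1.50 V × 0.2860 A = 0.4290 W

429 mW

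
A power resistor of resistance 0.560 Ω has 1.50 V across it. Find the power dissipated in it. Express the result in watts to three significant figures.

4.02 W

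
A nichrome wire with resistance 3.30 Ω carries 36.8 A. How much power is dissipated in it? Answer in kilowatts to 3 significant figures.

4.47 kW

With I and R stated, P = I²R applies in one step.
P = (36.80 A)² × 3.30 Ω = 4469 W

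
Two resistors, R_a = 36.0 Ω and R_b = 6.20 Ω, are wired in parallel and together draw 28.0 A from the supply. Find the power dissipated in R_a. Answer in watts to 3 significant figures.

The branches share the same voltage, but only the total current is given — find V from the equivalent resistance first.
1/R_eq = 1/36.0 + 1/6.20 ⇒ R_eq = 5.289 Ω
V = I_total × R_eq = 28.00 × 5.289 = 148.1 V
P_R_a = V² / R_a = (148.1)² / 36.0 = 609.2 W

609 W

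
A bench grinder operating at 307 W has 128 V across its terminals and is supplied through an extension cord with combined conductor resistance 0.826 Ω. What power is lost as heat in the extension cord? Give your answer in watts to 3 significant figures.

4.75 W

The extension cord is a series resistance carrying the load current; its dissipation is I²R_line.
I = P / V = 307 / 128 = 2.398 A through the extension cord.
P_line = I² R_line = (2.398)² × 0.826 = 4.752 W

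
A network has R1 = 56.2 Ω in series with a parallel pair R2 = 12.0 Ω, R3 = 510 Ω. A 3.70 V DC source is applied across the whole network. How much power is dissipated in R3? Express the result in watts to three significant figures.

0.000800 W

Replace R2 and R3 with their parallel equivalent so the circuit becomes R1 in series with R_p.
R_p = (12.0×510)/(12.0+510) = 11.72 Ω
R_total = 56.2 + 11.72 = 67.92 Ω
I = V / R_total = 3.70 / 67.92 = 0.05447 A
Voltage across the parallel pair: V_p = I × R_p = 0.05447 × 11.72 = 0.6386 V
R3 is across V_p, so use P = V²/R for that branch.
P_R3 = (0.6386)² / 510 = 0.0007997 W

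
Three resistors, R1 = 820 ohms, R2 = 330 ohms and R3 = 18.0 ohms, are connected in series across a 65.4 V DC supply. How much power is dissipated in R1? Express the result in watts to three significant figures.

2.57 W

In a series string the same current flows through every resistor — find that current, then P = I²R for the one we want.
R_total = 820 + 330 + 18.0 = 1168 Ω
I = V / R_total = 65.4 / 1168 = 0.05599 A
P_R1 = I² × R1 = (0.05599)² × 820 = 2.571 W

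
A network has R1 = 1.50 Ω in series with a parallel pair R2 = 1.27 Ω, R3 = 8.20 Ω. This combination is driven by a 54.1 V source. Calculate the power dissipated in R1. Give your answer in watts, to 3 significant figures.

650 W

Reduce the parallel pair to R_p first; the network is then a simple series string.
R_p = (1.27×8.20)/(1.27+8.20) = 1.100 Ω
R_total = 1.50 + 1.100 = 2.600 Ω
I = V / R_total = 54.1 / 2.600 = 20.81 A
All the current flows through R1; use P = I²R.
P_R1 = (20.81)² × 1.50 = 649.6 W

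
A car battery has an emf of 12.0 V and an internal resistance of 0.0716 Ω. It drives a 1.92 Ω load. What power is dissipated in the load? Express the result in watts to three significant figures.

The internal resistance and the load are in series, so the same I flows through both; get I from ε/(r+R), then I²R for the load.
I = ε / (r + R) = 12.0 / (0.0716 + 1.92) = 6.025 A
P_load = I² R = (6.025)² × 1.92 = 69.70 W

69.7 W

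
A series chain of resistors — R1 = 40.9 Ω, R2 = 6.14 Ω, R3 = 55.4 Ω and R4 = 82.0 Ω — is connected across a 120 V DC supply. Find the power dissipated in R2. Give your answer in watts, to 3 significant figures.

2.60 W

The current is common to all series resistors; compute it, then apply P = I²R for the target.
R_total = 40.9 + 6.14 + 55.4 + 82.0 = 184.4 Ω
I = V / R_total = 120 / 184.4 = 0.6506 A
P_R2 = I² × R2 = (0.6506)² × 6.14 = 2.599 W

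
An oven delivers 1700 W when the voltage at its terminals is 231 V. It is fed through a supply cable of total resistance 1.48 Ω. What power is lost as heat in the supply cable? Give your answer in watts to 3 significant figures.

The supply cable is a series resistance carrying the load current; its dissipation is I²R_line.
I = P / V = 1700 / 231 = 7.359 A through the supply cable.
P_line = I² R_line = (7.359)² × 1.48 = 80.16 W

80.2 W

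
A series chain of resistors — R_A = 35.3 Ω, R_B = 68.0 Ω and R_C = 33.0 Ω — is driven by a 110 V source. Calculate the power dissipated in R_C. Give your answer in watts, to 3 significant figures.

Every series element carries the same I. Get I from the total resistance, then P = I² × R_C.
R_total = 35.3 + 68.0 + 33.0 = 136.3 Ω
I = V / R_total = 110 / 136.3 = 0.8070 A
P_R_C = I² × R_C = (0.8070)² × 33.0 = 21.49 W

21.5 W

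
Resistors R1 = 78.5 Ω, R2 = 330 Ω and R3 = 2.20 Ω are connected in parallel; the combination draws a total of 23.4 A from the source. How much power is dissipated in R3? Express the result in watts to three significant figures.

1130 W

Only the total current is stated, so first find the parallel equivalent to get the voltage across the combination.
1/R_eq = 1/78.5 + 1/330 + 1/2.20 ⇒ R_eq = 2.126 Ω
V = I_total × R_eq = 23.40 × 2.126 = 49.75 V
P_R3 = V² / R3 = (49.75)² / 2.20 = 1125 W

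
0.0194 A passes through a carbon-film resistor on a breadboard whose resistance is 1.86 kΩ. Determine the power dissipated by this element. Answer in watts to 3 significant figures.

The current through and the resistance of the element are both given; use P = I²R.
P = (0.01940 A)² × 1860 Ω = 0.7000 W

0.700 W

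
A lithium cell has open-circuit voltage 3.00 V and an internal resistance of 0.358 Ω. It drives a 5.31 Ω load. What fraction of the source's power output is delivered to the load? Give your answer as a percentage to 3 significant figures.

η = P_load/(P_load+P_int) = I²R/(I²R+I²r) = R/(R+r) — the I² cancels for series elements.
η = R / (R + r) = 5.31 / (5.31 + 0.358) = 0.9368

93.7 %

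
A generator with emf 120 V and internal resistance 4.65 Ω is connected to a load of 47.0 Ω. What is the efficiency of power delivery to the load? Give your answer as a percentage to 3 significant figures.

91.0 %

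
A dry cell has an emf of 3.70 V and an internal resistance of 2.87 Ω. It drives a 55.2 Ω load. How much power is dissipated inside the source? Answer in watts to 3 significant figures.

Internal loss is I²r, with I set by the total series resistance r+R.
I = ε / (r + R) = 3.70 / (2.87 + 55.2) = 0.06372 A
P_int = I² r = (0.06372)² × 2.87 = 0.01165 W

0.0117 W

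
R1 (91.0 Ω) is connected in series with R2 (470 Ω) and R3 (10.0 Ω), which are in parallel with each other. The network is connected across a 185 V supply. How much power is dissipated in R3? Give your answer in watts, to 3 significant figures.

First combine the parallel branches into one equivalent R_p, then R1 + R_p is a series pair.
R_p = (470×10.0)/(470+10.0) = 9.792 Ω
R_total = 91.0 + 9.792 = 100.8 Ω
I = V / R_total = 185 / 100.8 = 1.835 A
Voltage across the parallel pair: V_p = I × R_p = 1.835 × 9.792 = 17.97 V
R3 is across V_p, so use P = V²/R for that branch.
P_R3 = (17.97)² / 10.0 = 32.30 W

32.3 W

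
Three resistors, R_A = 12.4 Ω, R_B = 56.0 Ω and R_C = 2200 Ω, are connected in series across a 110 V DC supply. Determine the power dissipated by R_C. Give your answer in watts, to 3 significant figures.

Series elements share the same current, so find I first, then use P = I²R.
R_total = 12.4 + 56.0 + 2200 = 2268 Ω
I = V / R_total = 110 / 2268 = 0.04849 A
P_R_C = I² × R_C = (0.04849)² × 2200 = 5.173 W

5.17 W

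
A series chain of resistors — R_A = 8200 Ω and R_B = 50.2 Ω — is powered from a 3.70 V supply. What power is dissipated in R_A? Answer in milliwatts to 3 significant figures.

1.65 mW

Every series element carries the same I. Get I from the total resistance, then P = I² × R_A.
R_total = 8200 + 50.2 = 8250 Ω
I = V / R_total = 3.70 / 8250 = 0.0004485 A
P_R_A = I² × R_A = (0.0004485)² × 8200 = 0.001649 W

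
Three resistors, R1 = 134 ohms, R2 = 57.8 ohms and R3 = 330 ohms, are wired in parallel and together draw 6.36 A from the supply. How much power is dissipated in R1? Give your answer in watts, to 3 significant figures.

Only the total current is stated, so first find the parallel equivalent to get the voltage across the combination.
1/R_eq = 1/134 + 1/57.8 + 1/330 ⇒ R_eq = 35.98 Ω
V = I_total × R_eq = 6.360 × 35.98 = 228.8 V
P_R1 = V² / R1 = (228.8)² / 134 = 390.8 W

391 W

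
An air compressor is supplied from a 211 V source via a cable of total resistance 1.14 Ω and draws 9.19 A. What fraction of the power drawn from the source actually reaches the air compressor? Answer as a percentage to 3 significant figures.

95.0 %

The cable carries the full 9.19 A.
P_line = I² R_line = (9.190)² × 1.14 = 96.28 W
P_source = V I = 211 × 9.190 = 1939 W; P_load = 1843 W
η = P_load / P_source = 1843 / 1939 = 0.9503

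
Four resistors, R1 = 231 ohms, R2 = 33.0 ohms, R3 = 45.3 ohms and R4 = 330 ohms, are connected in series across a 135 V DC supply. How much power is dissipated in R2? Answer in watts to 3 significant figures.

Every series element carries the same I. Get I from the total resistance, then P = I² × R2.
R_total = 231 + 33.0 + 45.3 + 330 = 639.3 Ω
I = V / R_total = 135 / 639.3 = 0.2112 A
P_R2 = I² × R2 = (0.2112)² × 33.0 = 1.472 W

1.47 W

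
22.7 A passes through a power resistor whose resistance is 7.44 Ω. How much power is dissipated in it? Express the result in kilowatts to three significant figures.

3.83 kW

The current through and the resistance of the element are both given; use P = I²R.
P = (22.70 A)² × 7.44 Ω = 3834 W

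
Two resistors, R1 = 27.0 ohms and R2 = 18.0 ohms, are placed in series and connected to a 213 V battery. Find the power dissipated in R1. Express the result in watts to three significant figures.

The current is common to all series resistors; compute it, then apply P = I²R for the target.
R_total = 27.0 + 18.0 = 45.00 Ω
I = V / R_total = 213 / 45.00 = 4.733 A
P_R1 = I² × R1 = (4.733)² × 27.0 = 604.9 W

605 W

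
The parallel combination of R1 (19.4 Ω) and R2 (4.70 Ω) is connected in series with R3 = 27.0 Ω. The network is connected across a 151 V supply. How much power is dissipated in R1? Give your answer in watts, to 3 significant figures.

Collapse the R1‖R2 pair into one equivalent R_p; then R_p and R3 form a series string.
R_p = (19.4×4.70)/(19.4+4.70) = 3.783 Ω
R_total = R_p + 27.0 = 3.783 + 27.0 = 30.78 Ω
I = V / R_total = 151 / 30.78 = 4.905 A
Voltage across the parallel pair: V_p = I × R_p = 4.905 × 3.783 = 18.56 V
R1 has V_p across it, so P = V_p²/R1.
P_R1 = (18.56)² / 19.4 = 17.75 W

17.8 W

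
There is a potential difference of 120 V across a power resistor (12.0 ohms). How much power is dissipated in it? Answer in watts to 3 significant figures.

We know the drop across the element and its resistance — P = V²/R, one step.
P = (120 V)² / 12.0 Ω = 1200 W

1200 W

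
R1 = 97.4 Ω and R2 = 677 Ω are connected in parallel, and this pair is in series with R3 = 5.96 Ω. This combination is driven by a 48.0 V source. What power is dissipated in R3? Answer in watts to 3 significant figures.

1.65 W

Combine R1 and R2 into their parallel equivalent first, reducing the network to two series resistors.
R_p = (97.4×677)/(97.4+677) = 85.15 Ω
R_total = R_p + 5.96 = 85.15 + 5.96 = 91.11 Ω
I = V / R_total = 48.0 / 91.11 = 0.5268 A
All the supply current flows through R3; use P = I²R3.
P_R3 = (0.5268)² × 5.96 = 1.654 W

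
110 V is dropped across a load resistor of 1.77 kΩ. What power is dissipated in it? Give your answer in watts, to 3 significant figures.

6.84 W

V and R are stated; P = V²/R avoids computing the current.
P = (110 V)² / 1770 Ω = 6.836 W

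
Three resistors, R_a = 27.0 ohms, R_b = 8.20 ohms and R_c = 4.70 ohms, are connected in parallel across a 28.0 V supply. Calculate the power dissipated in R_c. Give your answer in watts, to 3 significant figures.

167 W

Parallel branches share the same voltage; P = V²/R gives the branch power in one step.
P_R_c = V² / R_c = (28.0)² / 4.70 Ω = 166.8 W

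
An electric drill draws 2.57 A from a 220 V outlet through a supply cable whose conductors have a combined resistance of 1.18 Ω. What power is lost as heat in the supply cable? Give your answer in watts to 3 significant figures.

The supply cable is a series resistance carrying the load current; its dissipation is I²R_line.
The supply cable carries the full 2.57 A.
P_line = I² R_line = (2.570)² × 1.18 = 7.794 W

7.79 W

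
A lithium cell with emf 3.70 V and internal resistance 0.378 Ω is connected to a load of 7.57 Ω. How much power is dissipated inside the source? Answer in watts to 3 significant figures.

0.0819 W

The source's internal resistance is just another series element carrying I; its dissipation is I²r.
I = ε / (r + R) = 3.70 / (0.378 + 7.57) = 0.4655 A
P_int = I² r = (0.4655)² × 0.378 = 0.08192 W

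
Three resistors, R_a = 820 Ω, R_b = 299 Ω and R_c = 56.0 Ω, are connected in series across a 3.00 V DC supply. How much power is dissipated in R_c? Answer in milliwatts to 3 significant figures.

Series elements share the same current, so find I first, then use P = I²R.
R_total = 820 + 299 + 56.0 = 1175 Ω
I = V / R_total = 3.00 / 1175 = 0.002553 A
P_R_c = I² × R_c = (0.002553)² × 56.0 = 0.0003651 W

0.365 mW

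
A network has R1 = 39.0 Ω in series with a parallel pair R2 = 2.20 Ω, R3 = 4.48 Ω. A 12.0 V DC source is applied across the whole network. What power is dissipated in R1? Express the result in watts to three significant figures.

3.43 W

Collapse R2‖R3 to a single equivalent, reducing the network to two series elements.
R_p = (2.20×4.48)/(2.20+4.48) = 1.475 Ω
R_total = 39.0 + 1.475 = 40.48 Ω
I = V / R_total = 12.0 / 40.48 = 0.2965 A
All the current flows through R1; use P = I²R.
P_R1 = (0.2965)² × 39.0 = 3.428 W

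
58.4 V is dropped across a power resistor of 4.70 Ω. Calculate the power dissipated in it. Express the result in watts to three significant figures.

726 W

V and R are stated; P = V²/R avoids computing the current.
P = (58.4 V)² / 4.70 Ω = 725.7 W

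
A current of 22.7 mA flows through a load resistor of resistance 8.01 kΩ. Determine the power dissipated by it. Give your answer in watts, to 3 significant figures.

4.13 W

With I and R stated, P = I²R applies in one step.
P = (0.02270 A)² × 8010 Ω = 4.127 W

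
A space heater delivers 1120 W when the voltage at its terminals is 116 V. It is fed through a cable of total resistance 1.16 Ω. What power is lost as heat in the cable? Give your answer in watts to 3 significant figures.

108 W

Line loss is just I²R for the cable — we know both I and R_line directly.
I = P / V = 1120 / 116 = 9.655 A through the cable.
P_line = I² R_line = (9.655)² × 1.16 = 108.1 W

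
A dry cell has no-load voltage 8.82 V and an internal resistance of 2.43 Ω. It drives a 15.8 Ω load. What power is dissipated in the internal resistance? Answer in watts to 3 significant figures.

0.569 W

r is in series with the load, so it carries the full circuit current — the loss in it is I²r.
I = ε / (r + R) = 8.82 / (2.43 + 15.8) = 0.4838 A
P_int = I² r = (0.4838)² × 2.43 = 0.5688 W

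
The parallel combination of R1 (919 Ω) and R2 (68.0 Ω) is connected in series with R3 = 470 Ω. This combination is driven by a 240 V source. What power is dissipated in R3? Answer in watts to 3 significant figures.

95.2 W

Reduce the parallel combination to a single R_p; the circuit then becomes R_p in series with the remaining resistor.
R_p = (919×68.0)/(919+68.0) = 63.32 Ω
R_total = R_p + 470 = 63.32 + 470 = 533.3 Ω
I = V / R_total = 240 / 533.3 = 0.4500 A
R3 carries the full series current, so P = I²R.
P_R3 = (0.4500)² × 470 = 95.18 W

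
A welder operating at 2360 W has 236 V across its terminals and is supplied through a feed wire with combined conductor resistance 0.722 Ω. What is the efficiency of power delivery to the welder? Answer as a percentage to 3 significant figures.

I = P / V = 2360 / 236 = 10.00 A through the feed wire.
P_line = I² R_line = (10.00)² × 0.722 = 72.20 W
P_source = P_load + P_line = 2360 + 72.20 = 2432 W
η = P_load / P_source = 2360 / 2432 = 0.9703

97.0 %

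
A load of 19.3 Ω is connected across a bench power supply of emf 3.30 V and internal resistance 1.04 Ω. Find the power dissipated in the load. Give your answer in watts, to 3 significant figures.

Load and internal resistance form a series loop — compute the loop current, then the load power via I²R.
I = ε / (r + R) = 3.30 / (1.04 + 19.3) = 0.1622 A
P_load = I² R = (0.1622)² × 19.3 = 0.5080 W

0.508 W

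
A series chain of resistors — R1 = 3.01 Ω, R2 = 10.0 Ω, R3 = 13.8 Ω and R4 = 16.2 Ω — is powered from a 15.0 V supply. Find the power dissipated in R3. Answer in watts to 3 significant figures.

1.68 W

In a series string the same current flows through every resistor — find that current, then P = I²R for the one we want.
R_total = 3.01 + 10.0 + 13.8 + 16.2 = 43.01 Ω
I = V / R_total = 15.0 / 43.01 = 0.3488 A
P_R3 = I² × R3 = (0.3488)² × 13.8 = 1.679 W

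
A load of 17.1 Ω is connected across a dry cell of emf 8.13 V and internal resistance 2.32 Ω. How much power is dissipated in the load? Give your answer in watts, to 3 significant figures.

3.00 W

Load and internal resistance form a series loop — compute the loop current, then the load power via I²R.
I = ε / (r + R) = 8.13 / (2.32 + 17.1) = 0.4186 A
P_load = I² R = (0.4186)² × 17.1 = 2.997 W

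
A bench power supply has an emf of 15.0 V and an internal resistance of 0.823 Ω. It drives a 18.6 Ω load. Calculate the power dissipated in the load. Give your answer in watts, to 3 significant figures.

Find the circuit current first, then P = I²R for the load (series elements share I).
I = ε / (r + R) = 15.0 / (0.823 + 18.6) = 0.7723 A
P_load = I² R = (0.7723)² × 18.6 = 11.09 W

11.1 W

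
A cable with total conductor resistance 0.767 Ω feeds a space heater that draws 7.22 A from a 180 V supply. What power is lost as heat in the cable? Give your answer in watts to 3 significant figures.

Line loss is just I²R for the cable — we know both I and R_line directly.
The cable carries the full 7.22 A.
P_line = I² R_line = (7.220)² × 0.767 = 39.98 W

40.0 W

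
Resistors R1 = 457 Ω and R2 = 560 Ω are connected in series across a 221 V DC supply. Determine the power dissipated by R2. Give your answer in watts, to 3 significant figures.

26.4 W

Since the resistors are in series they all carry the loop current I = V/R_total; the power in any one is I²R.
R_total = 457 + 560 = 1017 Ω
I = V / R_total = 221 / 1017 = 0.2173 A
P_R2 = I² × R2 = (0.2173)² × 560 = 26.44 W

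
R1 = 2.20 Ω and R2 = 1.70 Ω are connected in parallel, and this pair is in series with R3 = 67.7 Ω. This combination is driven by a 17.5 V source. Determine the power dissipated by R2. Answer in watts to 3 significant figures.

0.0351 W

Collapse the R1‖R2 pair into one equivalent R_p; then R_p and R3 form a series string.
R_p = (2.20×1.70)/(2.20+1.70) = 0.9590 Ω
R_total = R_p + 67.7 = 0.9590 + 67.7 = 68.66 Ω
I = V / R_total = 17.5 / 68.66 = 0.2549 A
Voltage across the parallel pair: V_p = I × R_p = 0.2549 × 0.9590 = 0.2444 V
R2 sits across V_p; its power is V_p²/R.
P_R2 = (0.2444)² / 1.70 = 0.03514 W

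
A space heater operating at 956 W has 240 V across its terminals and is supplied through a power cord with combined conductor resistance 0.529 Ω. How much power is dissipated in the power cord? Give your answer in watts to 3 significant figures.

The power cord is a series resistance carrying the load current; its dissipation is I²R_line.
I = P / V = 956 / 240 = 3.983 A through the power cord.
P_line = I² R_line = (3.983)² × 0.529 = 8.394 W

8.39 W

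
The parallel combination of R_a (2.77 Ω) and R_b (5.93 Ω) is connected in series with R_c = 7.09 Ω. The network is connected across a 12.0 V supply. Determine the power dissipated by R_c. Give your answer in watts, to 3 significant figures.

Reduce the parallel combination to a single R_p; the circuit then becomes R_p in series with the remaining resistor.
R_p = (2.77×5.93)/(2.77+5.93) = 1.888 Ω
R_total = R_p + 7.09 = 1.888 + 7.09 = 8.978 Ω
I = V / R_total = 12.0 / 8.978 = 1.337 A
All the supply current flows through R_c; use P = I²R_c.
P_R_c = (1.337)² × 7.09 = 12.67 W

12.7 W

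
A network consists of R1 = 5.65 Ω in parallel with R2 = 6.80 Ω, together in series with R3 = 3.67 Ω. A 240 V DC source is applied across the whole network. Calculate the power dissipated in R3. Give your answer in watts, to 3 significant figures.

Reduce the parallel combination to a single R_p; the circuit then becomes R_p in series with the remaining resistor.
R_p = (5.65×6.80)/(5.65+6.80) = 3.086 Ω
R_total = R_p + 3.67 = 3.086 + 3.67 = 6.756 Ω
I = V / R_total = 240 / 6.756 = 35.52 A
R3 is the series element, so its power is I²R.
P_R3 = (35.52)² × 3.67 = 4631 W

4630 W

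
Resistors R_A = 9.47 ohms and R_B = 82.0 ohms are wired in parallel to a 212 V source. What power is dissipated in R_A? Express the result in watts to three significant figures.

The supply voltage appears across each parallel branch — just use P = V²/R_A.
P_R_A = V² / R_A = (212)² / 9.47 Ω = 4746 W

4750 W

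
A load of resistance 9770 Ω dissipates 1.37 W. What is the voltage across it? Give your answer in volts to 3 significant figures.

116 V

Rearranging the power relation for the two known quantities gives V = √(P R).
V = √(1.37 × 9770) = 115.7 V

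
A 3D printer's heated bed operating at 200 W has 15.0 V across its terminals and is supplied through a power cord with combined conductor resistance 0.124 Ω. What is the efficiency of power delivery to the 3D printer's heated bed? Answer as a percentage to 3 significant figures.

I = P / V = 200 / 15.0 = 13.33 A through the power cord.
P_line = I² R_line = (13.33)² × 0.124 = 22.04 W
P_source = P_load + P_line = 200.0 + 22.04 = 222.0 W
η = P_load / P_source = 200.0 / 222.0 = 0.9007

90.1 %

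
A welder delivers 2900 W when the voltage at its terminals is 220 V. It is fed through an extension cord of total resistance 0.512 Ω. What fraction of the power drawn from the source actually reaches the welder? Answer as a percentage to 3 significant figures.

I = P / V = 2900 / 220 = 13.18 A through the extension cord.
P_line = I² R_line = (13.18)² × 0.512 = 88.97 W
P_source = P_load + P_line = 2900 + 88.97 = 2989 W
η = P_load / P_source = 2900 / 2989 = 0.9702

97.0 %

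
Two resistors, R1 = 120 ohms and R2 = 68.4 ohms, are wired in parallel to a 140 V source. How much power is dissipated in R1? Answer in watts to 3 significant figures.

Each parallel branch sees the full supply voltage, so P = V²/R applies directly to the target branch.
P_R1 = V² / R1 = (140)² / 120 Ω = 163.3 W

163 W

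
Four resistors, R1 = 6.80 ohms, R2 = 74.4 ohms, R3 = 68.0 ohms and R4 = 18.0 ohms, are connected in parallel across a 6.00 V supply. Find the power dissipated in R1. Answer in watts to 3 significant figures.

Parallel branches share the same voltage; P = V²/R gives the branch power in one step.
P_R1 = V² / R1 = (6.00)² / 6.80 Ω = 5.294 W

5.29 W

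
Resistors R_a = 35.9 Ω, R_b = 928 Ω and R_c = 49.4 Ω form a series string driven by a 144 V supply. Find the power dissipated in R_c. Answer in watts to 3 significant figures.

Series elements share the same current, so find I first, then use P = I²R.
R_total = 35.9 + 928 + 49.4 = 1013 Ω
I = V / R_total = 144 / 1013 = 0.1421 A
P_R_c = I² × R_c = (0.1421)² × 49.4 = 0.9976 W

0.998 W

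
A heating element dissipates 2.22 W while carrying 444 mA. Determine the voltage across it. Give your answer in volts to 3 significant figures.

5.00 V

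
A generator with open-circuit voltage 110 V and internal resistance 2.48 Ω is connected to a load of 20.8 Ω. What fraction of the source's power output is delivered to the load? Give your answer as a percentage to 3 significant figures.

Both r and R carry the same current, so the power split is just the resistance split: η = R/(R+r).
η = R / (R + r) = 20.8 / (20.8 + 2.48) = 0.8935

89.3 %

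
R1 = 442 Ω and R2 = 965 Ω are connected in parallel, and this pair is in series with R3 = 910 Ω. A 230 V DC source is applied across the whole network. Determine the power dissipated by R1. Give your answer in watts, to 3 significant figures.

7.47 W

First find R_p for the parallel pair, then treat R_p + R3 as a series loop.
R_p = (442×965)/(442+965) = 303.1 Ω
R_total = R_p + 910 = 303.1 + 910 = 1213 Ω
I = V / R_total = 230 / 1213 = 0.1896 A
Voltage across the parallel pair: V_p = I × R_p = 0.1896 × 303.1 = 57.47 V
R1 has V_p across it, so P = V_p²/R1.
P_R1 = (57.47)² / 442 = 7.473 W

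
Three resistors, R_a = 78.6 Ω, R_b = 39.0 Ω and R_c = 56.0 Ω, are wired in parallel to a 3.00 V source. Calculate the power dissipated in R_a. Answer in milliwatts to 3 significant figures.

Parallel branches share the same voltage; P = V²/R gives the branch power in one step.
P_R_a = V² / R_a = (3.00)² / 78.6 Ω = 0.1145 W

115 mW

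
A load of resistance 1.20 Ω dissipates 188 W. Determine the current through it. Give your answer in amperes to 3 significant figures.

12.5 A

Inverting the appropriate power form: I = √(P / R).
I = √(188 / 1.20) = 12.52 A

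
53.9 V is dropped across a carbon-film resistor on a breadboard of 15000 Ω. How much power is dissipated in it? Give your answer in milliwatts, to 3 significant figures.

We know the drop across the element and its resistance — P = V²/R, one step.
P = (53.9 V)² / 15000 Ω = 0.1937 W

194 mW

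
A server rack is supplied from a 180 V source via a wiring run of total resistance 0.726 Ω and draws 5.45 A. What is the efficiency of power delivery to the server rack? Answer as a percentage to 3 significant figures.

The wiring run carries the full 5.45 A.
P_line = I² R_line = (5.450)² × 0.726 = 21.56 W
P_source = V I = 180 × 5.450 = 981.0 W; P_load = 959.4 W
η = P_load / P_source = 959.4 / 981.0 = 0.9780

97.8 %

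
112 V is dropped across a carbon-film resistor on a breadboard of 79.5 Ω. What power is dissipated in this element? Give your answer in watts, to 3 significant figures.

158 W

We know the drop across the element and its resistance — P = V²/R, one step.
P = (112 V)² / 79.5 Ω = 157.8 W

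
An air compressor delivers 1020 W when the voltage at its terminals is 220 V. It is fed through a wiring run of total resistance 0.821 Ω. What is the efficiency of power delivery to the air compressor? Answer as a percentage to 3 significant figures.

I = P / V = 1020 / 220 = 4.636 A through the wiring run.
P_line = I² R_line = (4.636)² × 0.821 = 17.65 W
P_source = P_load + P_line = 1020 + 17.65 = 1038 W
η = P_load / P_source = 1020 / 1038 = 0.9830

98.3 %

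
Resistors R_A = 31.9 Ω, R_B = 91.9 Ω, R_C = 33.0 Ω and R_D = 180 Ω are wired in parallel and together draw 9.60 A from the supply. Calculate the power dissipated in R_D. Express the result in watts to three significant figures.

84.0 W

We need the common branch voltage; get it from I_total × R_eq, then P = V²/R for the branch.
1/R_eq = 1/31.9 + 1/91.9 + 1/33.0 + 1/180 ⇒ R_eq = 12.81 Ω
V = I_total × R_eq = 9.600 × 12.81 = 122.9 V
P_R_D = V² / R_D = (122.9)² / 180 = 83.97 W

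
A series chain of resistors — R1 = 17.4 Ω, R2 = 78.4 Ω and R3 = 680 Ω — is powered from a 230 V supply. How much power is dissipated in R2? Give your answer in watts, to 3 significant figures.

The current is common to all series resistors; compute it, then apply P = I²R for the target.
R_total = 17.4 + 78.4 + 680 = 775.8 Ω
I = V / R_total = 230 / 775.8 = 0.2965 A
P_R2 = I² × R2 = (0.2965)² × 78.4 = 6.891 W

6.89 W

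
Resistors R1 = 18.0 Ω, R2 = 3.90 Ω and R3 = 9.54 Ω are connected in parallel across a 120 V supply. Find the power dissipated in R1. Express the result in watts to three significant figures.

800 W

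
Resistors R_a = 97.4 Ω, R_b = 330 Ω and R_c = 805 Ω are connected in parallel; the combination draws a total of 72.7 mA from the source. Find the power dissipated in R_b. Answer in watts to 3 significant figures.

The branches share the same voltage, but only the total current is given — find V from the equivalent resistance first.
1/R_eq = 1/97.4 + 1/330 + 1/805 ⇒ R_eq = 68.78 Ω
V = I_total × R_eq = 0.07270 × 68.78 = 5.000 V
P_R_b = V² / R_b = (5.000)² / 330 = 0.07576 W

0.0758 W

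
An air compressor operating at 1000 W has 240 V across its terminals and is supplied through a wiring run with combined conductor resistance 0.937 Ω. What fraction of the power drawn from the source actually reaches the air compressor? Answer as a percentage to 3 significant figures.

I = P / V = 1000 / 240 = 4.167 A through the wiring run.
P_line = I² R_line = (4.167)² × 0.937 = 16.27 W
P_source = P_load + P_line = 1000 + 16.27 = 1016 W
η = P_load / P_source = 1000 / 1016 = 0.9840

98.4 %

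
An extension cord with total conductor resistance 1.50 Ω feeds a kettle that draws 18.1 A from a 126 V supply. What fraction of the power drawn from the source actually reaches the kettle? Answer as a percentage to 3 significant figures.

78.5 %

The extension cord carries the full 18.1 A.
P_line = I² R_line = (18.10)² × 1.50 = 491.4 W
P_source = V I = 126 × 18.10 = 2281 W; P_load = 1789 W
η = P_load / P_source = 1789 / 2281 = 0.7845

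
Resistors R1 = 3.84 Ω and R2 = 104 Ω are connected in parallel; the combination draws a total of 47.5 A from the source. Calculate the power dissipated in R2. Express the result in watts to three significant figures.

The branches share the same voltage, but only the total current is given — find V from the equivalent resistance first.
1/R_eq = 1/3.84 + 1/104 ⇒ R_eq = 3.703 Ω
V = I_total × R_eq = 47.50 × 3.703 = 175.9 V
P_R2 = V² / R2 = (175.9)² / 104 = 297.5 W

298 W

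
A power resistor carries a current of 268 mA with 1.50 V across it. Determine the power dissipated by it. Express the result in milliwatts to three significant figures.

402 mW

Since both terminal voltage and current are stated, P = V I gives the power in one step.
P = 1.50 V × 0.2680 A = 0.4020 W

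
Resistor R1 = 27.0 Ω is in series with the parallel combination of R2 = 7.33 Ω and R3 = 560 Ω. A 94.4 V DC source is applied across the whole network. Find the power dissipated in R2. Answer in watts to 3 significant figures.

54.3 W

First combine the parallel branches into one equivalent R_p, then R1 + R_p is a series pair.
R_p = (7.33×560)/(7.33+560) = 7.235 Ω
R_total = 27.0 + 7.235 = 34.24 Ω
I = V / R_total = 94.4 / 34.24 = 2.757 A
Voltage across the parallel pair: V_p = I × R_p = 2.757 × 7.235 = 19.95 V
With V_p across R2, its power is V_p²/R2.
P_R2 = (19.95)² / 7.33 = 54.30 W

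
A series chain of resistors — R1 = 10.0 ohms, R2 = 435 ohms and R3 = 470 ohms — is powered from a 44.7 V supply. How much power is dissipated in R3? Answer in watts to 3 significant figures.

Every series element carries the same I. Get I from the total resistance, then P = I² × R3.
R_total = 10.0 + 435 + 470 = 915.0 Ω
I = V / R_total = 44.7 / 915.0 = 0.04885 A
P_R3 = I² × R3 = (0.04885)² × 470 = 1.122 W

1.12 W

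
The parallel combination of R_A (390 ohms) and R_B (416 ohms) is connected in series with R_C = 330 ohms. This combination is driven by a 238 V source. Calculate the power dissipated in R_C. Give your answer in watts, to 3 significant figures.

66.2 W

Combine R_A and R_B into their parallel equivalent first, reducing the network to two series resistors.
R_p = (390×416)/(390+416) = 201.3 Ω
R_total = R_p + 330 = 201.3 + 330 = 531.3 Ω
I = V / R_total = 238 / 531.3 = 0.4480 A
R_C carries the full series current, so P = I²R.
P_R_C = (0.4480)² × 330 = 66.22 W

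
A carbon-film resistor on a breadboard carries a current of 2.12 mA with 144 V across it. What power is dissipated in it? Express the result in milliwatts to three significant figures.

305 mW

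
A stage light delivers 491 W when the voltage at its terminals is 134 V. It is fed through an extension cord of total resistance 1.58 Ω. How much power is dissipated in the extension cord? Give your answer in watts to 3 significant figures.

21.2 W

Only the current and the line resistance are needed for the I²R loss.
I = P / V = 491 / 134 = 3.664 A through the extension cord.
P_line = I² R_line = (3.664)² × 1.58 = 21.21 W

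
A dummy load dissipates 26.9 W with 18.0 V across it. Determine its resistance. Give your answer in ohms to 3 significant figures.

12.0 Ω

Rearranging the power relation for the two known quantities gives R = V² / P.
R = (18.0)² / 26.9 = 12.04 Ω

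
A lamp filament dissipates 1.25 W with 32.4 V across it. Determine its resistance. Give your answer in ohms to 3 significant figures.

840 Ω

From P = V I = I²R = V²/R, with the two given quantities we get R = V² / P.
R = (32.4)² / 1.25 = 839.8 Ω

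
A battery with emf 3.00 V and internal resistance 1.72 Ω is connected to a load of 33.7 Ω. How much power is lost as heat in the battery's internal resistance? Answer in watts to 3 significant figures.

0.0123 W

The source's internal resistance is just another series element carrying I; its dissipation is I²r.
I = ε / (r + R) = 3.00 / (1.72 + 33.7) = 0.08470 A
P_int = I² r = (0.08470)² × 1.72 = 0.01234 W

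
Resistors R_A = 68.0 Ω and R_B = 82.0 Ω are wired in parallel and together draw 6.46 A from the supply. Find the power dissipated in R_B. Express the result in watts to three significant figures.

703 W

Only the total current is stated, so first find the parallel equivalent to get the voltage across the combination.
1/R_eq = 1/68.0 + 1/82.0 ⇒ R_eq = 37.17 Ω
V = I_total × R_eq = 6.460 × 37.17 = 240.1 V
P_R_B = V² / R_B = (240.1)² / 82.0 = 703.3 W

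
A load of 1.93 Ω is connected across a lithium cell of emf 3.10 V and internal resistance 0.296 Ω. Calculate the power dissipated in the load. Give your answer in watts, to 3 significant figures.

3.74 W

Load and internal resistance form a series loop — compute the loop current, then the load power via I²R.
I = ε / (r + R) = 3.10 / (0.296 + 1.93) = 1.393 A
P_load = I² R = (1.393)² × 1.93 = 3.743 W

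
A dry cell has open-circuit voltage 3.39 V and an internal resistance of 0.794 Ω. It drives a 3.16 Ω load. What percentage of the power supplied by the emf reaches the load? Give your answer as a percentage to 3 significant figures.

79.9 %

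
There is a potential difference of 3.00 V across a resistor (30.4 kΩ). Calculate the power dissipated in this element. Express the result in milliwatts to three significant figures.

Voltage and resistance are given, so P = V²/R is the one-step route.
P = (3.00 V)² / 30400 Ω = 0.0002961 W

0.296 mW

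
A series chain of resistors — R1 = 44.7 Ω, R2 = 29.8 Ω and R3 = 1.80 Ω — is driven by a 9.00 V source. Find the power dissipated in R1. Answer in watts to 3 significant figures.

Every series element carries the same I. Get I from the total resistance, then P = I² × R1.
R_total = 44.7 + 29.8 + 1.80 = 76.30 Ω
I = V / R_total = 9.00 / 76.30 = 0.1180 A
P_R1 = I² × R1 = (0.1180)² × 44.7 = 0.6219 W

0.622 W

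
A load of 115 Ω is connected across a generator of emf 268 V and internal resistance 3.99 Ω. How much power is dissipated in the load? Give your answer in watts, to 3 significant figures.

The internal resistance and the load are in series, so the same I flows through both; get I from ε/(r+R), then I²R for the load.
I = ε / (r + R) = 268 / (3.99 + 115) = 2.252 A
P_load = I² R = (2.252)² × 115 = 583.4 W

583 W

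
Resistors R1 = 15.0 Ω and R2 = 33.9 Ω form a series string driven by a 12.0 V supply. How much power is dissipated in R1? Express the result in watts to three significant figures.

0.903 W

Since the resistors are in series they all carry the loop current I = V/R_total; the power in any one is I²R.
R_total = 15.0 + 33.9 = 48.90 Ω
I = V / R_total = 12.0 / 48.90 = 0.2454 A
P_R1 = I² × R1 = (0.2454)² × 15.0 = 0.9033 W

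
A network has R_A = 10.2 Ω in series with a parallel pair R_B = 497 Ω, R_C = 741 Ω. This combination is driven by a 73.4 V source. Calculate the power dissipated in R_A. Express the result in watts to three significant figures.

Reduce the parallel pair to R_p first; the network is then a simple series string.
R_p = (497×741)/(497+741) = 297.5 Ω
R_total = 10.2 + 297.5 = 307.7 Ω
I = V / R_total = 73.4 / 307.7 = 0.2386 A
R_A is in the main series path, so its power is I²R_A.
P_R_A = (0.2386)² × 10.2 = 0.5805 W

0.580 W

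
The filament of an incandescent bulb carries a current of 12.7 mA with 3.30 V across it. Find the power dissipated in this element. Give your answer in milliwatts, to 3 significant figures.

41.9 mW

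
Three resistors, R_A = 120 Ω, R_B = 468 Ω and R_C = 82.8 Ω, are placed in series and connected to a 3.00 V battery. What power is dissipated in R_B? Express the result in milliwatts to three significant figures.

9.36 mW

Since the resistors are in series they all carry the loop current I = V/R_total; the power in any one is I²R.
R_total = 120 + 468 + 82.8 = 670.8 Ω
I = V / R_total = 3.00 / 670.8 = 0.004472 A
P_R_B = I² × R_B = (0.004472)² × 468 = 0.009361 W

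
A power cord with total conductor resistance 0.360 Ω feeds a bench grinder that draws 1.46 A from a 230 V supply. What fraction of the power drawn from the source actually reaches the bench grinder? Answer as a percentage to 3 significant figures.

99.8 %

The power cord carries the full 1.46 A.
P_line = I² R_line = (1.460)² × 0.360 = 0.7674 W
P_source = V I = 230 × 1.460 = 335.8 W; P_load = 335.0 W
η = P_load / P_source = 335.0 / 335.8 = 0.9977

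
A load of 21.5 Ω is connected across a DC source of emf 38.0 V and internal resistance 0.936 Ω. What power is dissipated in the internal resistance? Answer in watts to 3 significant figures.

2.69 W

Internal loss is I²r, with I set by the total series resistance r+R.
I = ε / (r + R) = 38.0 / (0.936 + 21.5) = 1.694 A
P_int = I² r = (1.694)² × 0.936 = 2.685 W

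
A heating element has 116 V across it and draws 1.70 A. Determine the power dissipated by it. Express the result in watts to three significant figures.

197 W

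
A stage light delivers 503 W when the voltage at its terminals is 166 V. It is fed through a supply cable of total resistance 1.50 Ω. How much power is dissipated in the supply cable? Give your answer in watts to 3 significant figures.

The supply cable is a series resistance carrying the load current; its dissipation is I²R_line.
I = P / V = 503 / 166 = 3.030 A through the supply cable.
P_line = I² R_line = (3.030)² × 1.50 = 13.77 W

13.8 W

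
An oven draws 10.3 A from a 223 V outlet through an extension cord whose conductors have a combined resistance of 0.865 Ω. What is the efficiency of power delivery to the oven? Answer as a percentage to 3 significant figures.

The extension cord carries the full 10.3 A.
P_line = I² R_line = (10.30)² × 0.865 = 91.77 W
P_source = V I = 223 × 10.30 = 2297 W; P_load = 2205 W
η = P_load / P_source = 2205 / 2297 = 0.9600

96.0 %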